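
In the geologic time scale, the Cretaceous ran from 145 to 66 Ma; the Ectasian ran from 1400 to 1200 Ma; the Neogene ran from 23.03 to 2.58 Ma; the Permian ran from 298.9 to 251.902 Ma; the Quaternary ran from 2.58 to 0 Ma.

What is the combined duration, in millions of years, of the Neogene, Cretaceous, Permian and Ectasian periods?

Duration is start − end for each: (23.03 − 2.58) + (145 − 66) + (298.9 − 251.902) + (1400 − 1200).
That is 20.45 + 79 + 46.998 + 200, which totals 346.448 million years.

346.448 million years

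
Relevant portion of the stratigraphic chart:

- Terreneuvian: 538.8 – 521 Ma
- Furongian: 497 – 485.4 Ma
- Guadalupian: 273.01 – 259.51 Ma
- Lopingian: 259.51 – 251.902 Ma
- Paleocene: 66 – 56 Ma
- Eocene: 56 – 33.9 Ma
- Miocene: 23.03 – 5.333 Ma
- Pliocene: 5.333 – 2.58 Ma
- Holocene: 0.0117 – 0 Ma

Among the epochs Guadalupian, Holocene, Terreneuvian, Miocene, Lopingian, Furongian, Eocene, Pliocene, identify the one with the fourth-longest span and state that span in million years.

Start − end for each: Guadalupian 273.01 − 259.51 = 13.5; Holocene 0.0117 − 0 = 0.0117; Terreneuvian 538.8 − 521 = 17.8; Miocene 23.03 − 5.333 = 17.697; Lopingian 259.51 − 251.902 = 7.608; Furongian 497 − 485.4 = 11.6; Eocene 56 − 33.9 = 22.1; Pliocene 5.333 − 2.58 = 2.753.
Ranking these from longest: Eocene > Terreneuvian > Miocene > Guadalupian > Furongian > Lopingian > Pliocene > Holocene.
Position 4 in that ranking is Guadalupian, which lasted 13.5 Myr.

Guadalupian, 13.5 million years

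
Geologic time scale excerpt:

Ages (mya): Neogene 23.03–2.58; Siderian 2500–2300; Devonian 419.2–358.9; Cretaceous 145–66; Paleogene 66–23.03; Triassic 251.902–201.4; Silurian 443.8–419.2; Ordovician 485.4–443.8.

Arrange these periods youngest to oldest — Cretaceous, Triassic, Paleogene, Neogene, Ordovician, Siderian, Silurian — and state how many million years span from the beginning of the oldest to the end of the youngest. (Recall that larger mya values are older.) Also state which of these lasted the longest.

Start ages (Ma): Siderian 2500, Ordovician 485.4, Silurian 443.8, Triassic 251.902, Cretaceous 145, Paleogene 66, Neogene 23.03.
Ordered youngest to oldest: Neogene, Paleogene, Cretaceous, Triassic, Silurian, Ordovician, Siderian.
Span = 2500 − 2.58 = 2497.42 Myr.
Durations: Silurian 24.6, Triassic 50.502, Neogene 20.45, Cretaceous 79, Paleogene 42.97, Ordovician 41.6, Siderian 200 → longest is Siderian (200 Myr).

Neogene → Paleogene → Cretaceous → Triassic → Silurian → Ordovician → Siderian; total span 2497.42 Myr; longest is Siderian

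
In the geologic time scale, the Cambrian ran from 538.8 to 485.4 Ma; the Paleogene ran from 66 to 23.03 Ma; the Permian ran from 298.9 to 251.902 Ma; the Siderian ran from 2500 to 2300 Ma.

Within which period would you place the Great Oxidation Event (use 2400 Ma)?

Siderian

2400 Ma lies between 2500 and 2300 Ma, so it falls in the Siderian.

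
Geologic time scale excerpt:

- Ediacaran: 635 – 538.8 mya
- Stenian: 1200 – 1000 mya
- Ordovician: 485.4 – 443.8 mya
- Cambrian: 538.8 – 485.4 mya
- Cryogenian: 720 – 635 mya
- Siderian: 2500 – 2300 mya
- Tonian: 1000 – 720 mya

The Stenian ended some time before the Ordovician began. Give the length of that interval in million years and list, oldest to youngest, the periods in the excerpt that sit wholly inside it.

End of Stenian = 1000 Ma; start of Ordovician = 485.4 Ma.
Gap = 1000 − 485.4 = 514.6 Myr.
Periods wholly inside 1000–485.4 Ma: Tonian (1000–720), Cryogenian (720–635), Ediacaran (635–538.8), Cambrian (538.8–485.4).

514.6 million years; Tonian, Cryogenian, Ediacaran, Cambrian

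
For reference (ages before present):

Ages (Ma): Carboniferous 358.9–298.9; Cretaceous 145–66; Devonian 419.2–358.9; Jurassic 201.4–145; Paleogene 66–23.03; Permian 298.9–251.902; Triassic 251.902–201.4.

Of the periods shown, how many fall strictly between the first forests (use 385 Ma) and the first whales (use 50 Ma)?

385 Ma sits inside the Devonian (419.2–358.9) and 50 Ma inside the Paleogene (66–23.03); neither of those is wholly between the two dates.
The listed periods lying completely between them are Carboniferous, Permian, Triassic, Jurassic, Cretaceous — 5 in all.

5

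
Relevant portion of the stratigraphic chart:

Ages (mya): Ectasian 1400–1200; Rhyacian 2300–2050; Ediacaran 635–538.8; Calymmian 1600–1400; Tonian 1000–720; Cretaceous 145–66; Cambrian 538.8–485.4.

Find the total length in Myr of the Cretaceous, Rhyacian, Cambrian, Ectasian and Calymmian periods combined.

Each duration: Cretaceous = 79; Rhyacian = 250; Cambrian = 53.4; Ectasian = 200; Calymmian = 200.
Sum: 79 + 250 + 53.4 + 200 + 200 = 782.4 Myr.

782.4 million years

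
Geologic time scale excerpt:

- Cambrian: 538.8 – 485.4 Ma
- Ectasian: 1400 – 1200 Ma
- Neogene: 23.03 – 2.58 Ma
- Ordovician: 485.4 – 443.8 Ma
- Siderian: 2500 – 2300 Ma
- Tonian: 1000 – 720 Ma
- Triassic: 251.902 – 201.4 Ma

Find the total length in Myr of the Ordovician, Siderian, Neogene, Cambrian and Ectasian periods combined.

Duration is start − end for each: (485.4 − 443.8) + (2500 − 2300) + (23.03 − 2.58) + (538.8 − 485.4) + (1400 − 1200).
That is 41.6 + 200 + 20.45 + 53.4 + 200, which totals 515.45 million years.

515.45 million years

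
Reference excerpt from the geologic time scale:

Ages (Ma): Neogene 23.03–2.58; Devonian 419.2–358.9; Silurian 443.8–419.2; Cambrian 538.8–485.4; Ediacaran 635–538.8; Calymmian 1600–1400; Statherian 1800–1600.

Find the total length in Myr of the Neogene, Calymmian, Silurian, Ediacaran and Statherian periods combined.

541.25 million years

Duration is start − end for each: (23.03 − 2.58) + (1600 − 1400) + (443.8 − 419.2) + (635 − 538.8) + (1800 − 1600).
That is 20.45 + 200 + 24.6 + 96.2 + 200, which totals 541.25 million years.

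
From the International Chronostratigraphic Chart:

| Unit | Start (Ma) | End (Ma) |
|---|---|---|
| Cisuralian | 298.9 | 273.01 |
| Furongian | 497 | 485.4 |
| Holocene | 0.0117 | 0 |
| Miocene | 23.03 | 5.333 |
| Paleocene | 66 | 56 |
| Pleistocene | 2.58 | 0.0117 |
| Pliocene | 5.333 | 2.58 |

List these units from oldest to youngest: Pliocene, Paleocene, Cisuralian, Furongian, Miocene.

Sorting by start age (descending Ma, since larger Ma = older): Furongian began 497, Cisuralian began 298.9, Paleocene began 66, Miocene began 23.03, Pliocene began 5.333.

Furongian, then Cisuralian, then Paleocene, then Miocene, then Pliocene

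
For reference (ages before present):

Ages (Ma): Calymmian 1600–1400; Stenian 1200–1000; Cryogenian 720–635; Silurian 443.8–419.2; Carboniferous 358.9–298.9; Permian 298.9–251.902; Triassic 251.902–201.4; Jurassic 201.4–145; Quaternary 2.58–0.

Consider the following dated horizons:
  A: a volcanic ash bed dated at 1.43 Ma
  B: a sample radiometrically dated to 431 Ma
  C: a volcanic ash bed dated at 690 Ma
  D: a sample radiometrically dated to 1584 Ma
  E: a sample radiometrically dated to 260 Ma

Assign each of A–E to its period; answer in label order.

Match each age against the start–end ranges in the excerpt: A = 1.43 Ma → Quaternary (2.58–0); B = 431 Ma → Silurian (443.8–419.2); C = 690 Ma → Cryogenian (720–635); D = 1584 Ma → Calymmian (1600–1400); E = 260 Ma → Permian (298.9–251.902).

A — Quaternary; B — Silurian; C — Cryogenian; D — Calymmian; E — Permian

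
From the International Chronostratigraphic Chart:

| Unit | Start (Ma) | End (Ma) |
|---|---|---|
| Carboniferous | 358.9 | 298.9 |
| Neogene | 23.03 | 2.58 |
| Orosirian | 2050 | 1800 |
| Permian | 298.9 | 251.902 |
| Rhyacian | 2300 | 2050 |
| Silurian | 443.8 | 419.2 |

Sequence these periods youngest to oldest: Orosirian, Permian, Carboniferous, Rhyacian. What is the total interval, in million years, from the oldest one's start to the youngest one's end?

Permian, Carboniferous, Orosirian, Rhyacian; total span 2048.098 Myr

From the excerpt: Orosirian 2050–1800; Permian 298.9–251.902; Carboniferous 358.9–298.9; Rhyacian 2300–2050 (Ma).
Larger Ma is earlier, so the oldest is Rhyacian and the youngest is Permian; youngest to oldest: Permian, Carboniferous, Orosirian, Rhyacian.
Oldest start 2300 minus youngest end 251.902 gives 2048.098 Myr overall.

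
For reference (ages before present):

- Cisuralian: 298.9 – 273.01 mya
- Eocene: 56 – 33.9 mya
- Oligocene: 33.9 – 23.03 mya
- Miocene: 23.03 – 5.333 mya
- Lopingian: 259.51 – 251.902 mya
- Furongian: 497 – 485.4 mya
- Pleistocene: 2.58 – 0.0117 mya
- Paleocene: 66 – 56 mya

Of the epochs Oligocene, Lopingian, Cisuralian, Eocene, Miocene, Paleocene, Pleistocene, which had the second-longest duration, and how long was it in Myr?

Start − end for each: Oligocene 33.9 − 23.03 = 10.87; Lopingian 259.51 − 251.902 = 7.608; Cisuralian 298.9 − 273.01 = 25.89; Eocene 56 − 33.9 = 22.1; Miocene 23.03 − 5.333 = 17.697; Paleocene 66 − 56 = 10; Pleistocene 2.58 − 0.0117 = 2.5683.
Ranking these from longest: Cisuralian > Eocene > Miocene > Oligocene > Paleocene > Lopingian > Pleistocene.
Position 2 in that ranking is Eocene, which lasted 22.1 Myr.

Eocene, 22.1 million years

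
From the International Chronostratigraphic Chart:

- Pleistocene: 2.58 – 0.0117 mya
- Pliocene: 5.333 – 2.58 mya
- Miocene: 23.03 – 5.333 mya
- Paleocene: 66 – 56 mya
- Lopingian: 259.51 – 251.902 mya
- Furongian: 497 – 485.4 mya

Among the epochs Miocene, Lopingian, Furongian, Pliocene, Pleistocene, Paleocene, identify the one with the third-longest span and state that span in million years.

Durations: Miocene 17.697; Lopingian 7.608; Furongian 11.6; Pliocene 2.753; Pleistocene 2.5683; Paleocene 10 Myr.
Sorted longest-first: Miocene (17.697), Furongian (11.6), Paleocene (10), Lopingian (7.608), Pliocene (2.753), Pleistocene (2.5683).
The third longest is Paleocene at 10 Myr.

Paleocene, 10 million years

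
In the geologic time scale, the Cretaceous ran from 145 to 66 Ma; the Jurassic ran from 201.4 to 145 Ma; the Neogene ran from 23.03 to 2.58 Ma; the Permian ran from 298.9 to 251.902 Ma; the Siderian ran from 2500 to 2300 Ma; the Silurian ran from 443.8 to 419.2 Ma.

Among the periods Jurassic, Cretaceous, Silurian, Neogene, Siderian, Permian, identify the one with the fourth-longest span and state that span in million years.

Permian, 46.998 million years

Start − end for each: Jurassic 201.4 − 145 = 56.4; Cretaceous 145 − 66 = 79; Silurian 443.8 − 419.2 = 24.6; Neogene 23.03 − 2.58 = 20.45; Siderian 2500 − 2300 = 200; Permian 298.9 − 251.902 = 46.998.
Ranking these from longest: Siderian > Cretaceous > Jurassic > Permian > Silurian > Neogene.
Position 4 in that ranking is Permian, which lasted 46.998 Myr.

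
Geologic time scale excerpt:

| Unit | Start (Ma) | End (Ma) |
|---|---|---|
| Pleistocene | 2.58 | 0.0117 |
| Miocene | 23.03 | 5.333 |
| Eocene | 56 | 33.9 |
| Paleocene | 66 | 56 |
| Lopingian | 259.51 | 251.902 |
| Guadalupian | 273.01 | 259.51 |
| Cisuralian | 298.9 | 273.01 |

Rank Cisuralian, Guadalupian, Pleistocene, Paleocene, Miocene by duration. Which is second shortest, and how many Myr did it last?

Paleocene, 10 million years

Durations: Cisuralian 25.89; Guadalupian 13.5; Pleistocene 2.5683; Paleocene 10; Miocene 17.697 Myr.
Sorted shortest-first: Pleistocene (2.5683), Paleocene (10), Guadalupian (13.5), Miocene (17.697), Cisuralian (25.89).
The second shortest is Paleocene at 10 Myr.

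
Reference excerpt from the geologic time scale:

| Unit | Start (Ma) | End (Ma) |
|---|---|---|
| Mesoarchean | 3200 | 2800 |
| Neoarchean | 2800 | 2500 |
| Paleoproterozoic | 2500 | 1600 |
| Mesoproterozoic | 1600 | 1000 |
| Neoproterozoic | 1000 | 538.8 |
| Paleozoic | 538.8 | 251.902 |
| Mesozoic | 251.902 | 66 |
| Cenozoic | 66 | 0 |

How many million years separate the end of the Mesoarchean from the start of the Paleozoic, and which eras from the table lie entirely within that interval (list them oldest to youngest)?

2261.2 million years; Neoarchean, Paleoproterozoic, Mesoproterozoic, Neoproterozoic

The Mesoarchean closes at 2800 Ma and the Paleozoic opens at 538.8 Ma, so the interval is 2800 − 538.8 = 2261.2 Myr.
An era fits inside if it starts at or after 2800 Ma and ends at or before 538.8 Ma; oldest first that gives Neoarchean, Paleoproterozoic, Mesoproterozoic, Neoproterozoic.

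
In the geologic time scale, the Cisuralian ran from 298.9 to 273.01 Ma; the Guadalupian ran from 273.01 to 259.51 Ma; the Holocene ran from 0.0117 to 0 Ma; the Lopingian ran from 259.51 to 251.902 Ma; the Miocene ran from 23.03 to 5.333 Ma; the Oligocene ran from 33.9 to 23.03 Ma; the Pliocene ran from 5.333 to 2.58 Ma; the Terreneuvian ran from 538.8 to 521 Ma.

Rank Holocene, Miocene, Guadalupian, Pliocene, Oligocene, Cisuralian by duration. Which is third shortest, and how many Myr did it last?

Start − end for each: Holocene 0.0117 − 0 = 0.0117; Miocene 23.03 − 5.333 = 17.697; Guadalupian 273.01 − 259.51 = 13.5; Pliocene 5.333 − 2.58 = 2.753; Oligocene 33.9 − 23.03 = 10.87; Cisuralian 298.9 − 273.01 = 25.89.
Ranking these from shortest: Holocene < Pliocene < Oligocene < Guadalupian < Miocene < Cisuralian.
Position 3 in that ranking is Oligocene, which lasted 10.87 Myr.

Oligocene, 10.87 million years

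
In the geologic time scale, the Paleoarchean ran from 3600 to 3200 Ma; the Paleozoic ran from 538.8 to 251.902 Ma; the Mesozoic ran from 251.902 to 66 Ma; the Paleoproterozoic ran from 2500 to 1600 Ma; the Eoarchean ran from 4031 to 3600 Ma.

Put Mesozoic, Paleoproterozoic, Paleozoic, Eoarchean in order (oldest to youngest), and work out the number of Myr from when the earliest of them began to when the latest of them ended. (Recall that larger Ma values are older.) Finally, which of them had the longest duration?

Start ages (Ma): Eoarchean 4031, Paleoproterozoic 2500, Paleozoic 538.8, Mesozoic 251.902.
Ordered oldest to youngest: Eoarchean, Paleoproterozoic, Paleozoic, Mesozoic.
Span = 4031 − 66 = 3965 Myr.
Durations: Paleoproterozoic 900, Mesozoic 185.902, Eoarchean 431, Paleozoic 286.898 → longest is Paleoproterozoic (900 Myr).

Eoarchean → Paleoproterozoic → Paleozoic → Mesozoic; total span 3965 Myr; longest is Paleoproterozoic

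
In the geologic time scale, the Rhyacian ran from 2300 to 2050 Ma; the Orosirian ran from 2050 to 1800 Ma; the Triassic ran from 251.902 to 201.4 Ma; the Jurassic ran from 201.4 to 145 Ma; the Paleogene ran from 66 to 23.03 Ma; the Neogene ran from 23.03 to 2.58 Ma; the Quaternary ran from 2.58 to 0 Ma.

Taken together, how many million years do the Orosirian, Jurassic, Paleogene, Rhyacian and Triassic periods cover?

Duration is start − end for each: (2050 − 1800) + (201.4 − 145) + (66 − 23.03) + (2300 − 2050) + (251.902 − 201.4).
That is 250 + 56.4 + 42.97 + 250 + 50.502, which totals 649.872 million years.

649.872 million years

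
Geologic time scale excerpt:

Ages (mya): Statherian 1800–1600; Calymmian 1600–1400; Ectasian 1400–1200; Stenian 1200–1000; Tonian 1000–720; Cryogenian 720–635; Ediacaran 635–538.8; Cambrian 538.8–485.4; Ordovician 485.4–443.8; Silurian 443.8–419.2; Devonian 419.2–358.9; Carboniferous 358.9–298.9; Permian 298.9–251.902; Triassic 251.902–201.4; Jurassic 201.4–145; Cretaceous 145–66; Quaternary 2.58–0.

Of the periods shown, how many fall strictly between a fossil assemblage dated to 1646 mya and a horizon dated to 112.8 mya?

The older date is 1646 Ma and the younger is 112.8 Ma.
Periods with start < 1646 and end > 112.8 Ma: Calymmian (1600–1400), Ectasian (1400–1200), Stenian (1200–1000), Tonian (1000–720), Cryogenian (720–635), Ediacaran (635–538.8), Cambrian (538.8–485.4), Ordovician (485.4–443.8), Silurian (443.8–419.2), Devonian (419.2–358.9), Carboniferous (358.9–298.9), Permian (298.9–251.902), Triassic (251.902–201.4), Jurassic (201.4–145).
That is 14 complete periods.

14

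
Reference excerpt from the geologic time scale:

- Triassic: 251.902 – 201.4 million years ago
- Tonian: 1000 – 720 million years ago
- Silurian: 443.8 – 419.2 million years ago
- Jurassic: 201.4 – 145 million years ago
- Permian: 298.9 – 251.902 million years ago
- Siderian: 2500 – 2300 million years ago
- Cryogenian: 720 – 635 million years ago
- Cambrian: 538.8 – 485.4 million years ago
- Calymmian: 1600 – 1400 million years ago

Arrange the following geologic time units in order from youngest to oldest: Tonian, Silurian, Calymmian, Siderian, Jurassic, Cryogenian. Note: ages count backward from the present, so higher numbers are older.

Jurassic, Silurian, Cryogenian, Tonian, Calymmian, Siderian

Sorting by start age (ascending Ma, since larger Ma = older): Jurassic start 201.4, Silurian start 443.8, Cryogenian start 720, Tonian start 1000, Calymmian start 1600, Siderian start 2500.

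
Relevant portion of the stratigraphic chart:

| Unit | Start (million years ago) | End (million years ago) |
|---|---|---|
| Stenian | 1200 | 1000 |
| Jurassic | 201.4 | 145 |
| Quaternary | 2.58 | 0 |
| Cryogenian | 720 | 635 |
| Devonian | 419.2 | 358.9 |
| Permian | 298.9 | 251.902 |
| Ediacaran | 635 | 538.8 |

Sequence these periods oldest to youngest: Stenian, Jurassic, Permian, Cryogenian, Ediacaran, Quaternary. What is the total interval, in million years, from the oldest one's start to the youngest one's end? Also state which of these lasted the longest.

Stenian, Cryogenian, Ediacaran, Permian, Jurassic, Quaternary; total span 1200 Myr; longest is Stenian

Start ages (Ma): Stenian 1200, Cryogenian 720, Ediacaran 635, Permian 298.9, Jurassic 201.4, Quaternary 2.58.
Ordered oldest to youngest: Stenian, Cryogenian, Ediacaran, Permian, Jurassic, Quaternary.
Span = 1200 − 0 = 1200 Myr.
Durations: Quaternary 2.58, Cryogenian 85, Permian 46.998, Stenian 200, Ediacaran 96.2, Jurassic 56.4 → longest is Stenian (200 Myr).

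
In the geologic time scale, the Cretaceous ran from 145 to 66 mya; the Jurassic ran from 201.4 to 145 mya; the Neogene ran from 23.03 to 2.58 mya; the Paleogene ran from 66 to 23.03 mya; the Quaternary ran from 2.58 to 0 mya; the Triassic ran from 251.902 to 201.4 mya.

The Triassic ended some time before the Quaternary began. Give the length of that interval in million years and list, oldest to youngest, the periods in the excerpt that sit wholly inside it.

End of Triassic = 201.4 Ma; start of Quaternary = 2.58 Ma.
Gap = 201.4 − 2.58 = 198.82 Myr.
Periods wholly inside 201.4–2.58 Ma: Jurassic (201.4–145), Cretaceous (145–66), Paleogene (66–23.03), Neogene (23.03–2.58).

198.82 million years; Jurassic, Cretaceous, Paleogene, Neogene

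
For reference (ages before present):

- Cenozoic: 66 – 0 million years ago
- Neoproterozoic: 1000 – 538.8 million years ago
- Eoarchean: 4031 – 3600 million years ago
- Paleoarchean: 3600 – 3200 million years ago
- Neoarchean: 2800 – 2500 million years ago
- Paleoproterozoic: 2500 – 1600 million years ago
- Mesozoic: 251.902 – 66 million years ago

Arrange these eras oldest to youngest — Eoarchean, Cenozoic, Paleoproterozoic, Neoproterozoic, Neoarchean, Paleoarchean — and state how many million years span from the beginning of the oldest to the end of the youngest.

Eoarchean, Paleoarchean, Neoarchean, Paleoproterozoic, Neoproterozoic, Cenozoic; total span 4031 Myr

From the excerpt: Eoarchean 4031–3600; Cenozoic 66–0; Paleoproterozoic 2500–1600; Neoproterozoic 1000–538.8; Neoarchean 2800–2500; Paleoarchean 3600–3200 (Ma).
Larger Ma is earlier, so the oldest is Eoarchean and the youngest is Cenozoic; oldest to youngest: Eoarchean, Paleoarchean, Neoarchean, Paleoproterozoic, Neoproterozoic, Cenozoic.
Oldest start 4031 minus youngest end 0 gives 4031 Myr overall.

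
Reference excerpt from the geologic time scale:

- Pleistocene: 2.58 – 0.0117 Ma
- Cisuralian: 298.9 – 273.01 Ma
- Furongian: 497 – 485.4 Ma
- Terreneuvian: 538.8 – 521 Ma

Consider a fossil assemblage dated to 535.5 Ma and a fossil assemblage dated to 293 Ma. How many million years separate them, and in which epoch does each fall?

Elapsed time: 535.5 − 293 = 242.5 Myr.
535.5 Ma lies within 538.8–521 Ma: Terreneuvian.
293 Ma lies within 298.9–273.01 Ma: Cisuralian.

242.5 million years apart; the first in the Terreneuvian, the second in the Cisuralian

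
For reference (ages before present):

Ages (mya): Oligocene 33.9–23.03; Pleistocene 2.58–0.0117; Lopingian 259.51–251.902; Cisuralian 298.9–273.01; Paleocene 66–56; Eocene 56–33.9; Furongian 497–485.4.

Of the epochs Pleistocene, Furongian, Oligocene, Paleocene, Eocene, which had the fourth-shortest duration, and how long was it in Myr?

Start − end for each: Pleistocene 2.58 − 0.0117 = 2.5683; Furongian 497 − 485.4 = 11.6; Oligocene 33.9 − 23.03 = 10.87; Paleocene 66 − 56 = 10; Eocene 56 − 33.9 = 22.1.
Ranking these from shortest: Pleistocene < Paleocene < Oligocene < Furongian < Eocene.
Position 4 in that ranking is Furongian, which lasted 11.6 Myr.

Furongian, 11.6 million years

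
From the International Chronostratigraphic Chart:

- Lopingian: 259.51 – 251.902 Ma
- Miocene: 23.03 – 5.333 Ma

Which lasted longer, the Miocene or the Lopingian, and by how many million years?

Miocene: 23.03 − 5.333 = 17.697 Myr.
Lopingian: 259.51 − 251.902 = 7.608 Myr.
Difference: 17.697 − 7.608 = 10.089 Myr, so the Miocene was longer.

Miocene, by 10.089 million years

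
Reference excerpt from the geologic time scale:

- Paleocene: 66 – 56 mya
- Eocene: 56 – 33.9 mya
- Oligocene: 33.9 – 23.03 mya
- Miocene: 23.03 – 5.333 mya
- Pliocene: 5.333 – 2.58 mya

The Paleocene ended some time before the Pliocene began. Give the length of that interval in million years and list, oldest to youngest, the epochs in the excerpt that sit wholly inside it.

50.667 million years; Eocene, Oligocene, Miocene

The Paleocene closes at 56 Ma and the Pliocene opens at 5.333 Ma, so the interval is 56 − 5.333 = 50.667 Myr.
An epoch fits inside if it starts at or after 56 Ma and ends at or before 5.333 Ma; oldest first that gives Eocene, Oligocene, Miocene.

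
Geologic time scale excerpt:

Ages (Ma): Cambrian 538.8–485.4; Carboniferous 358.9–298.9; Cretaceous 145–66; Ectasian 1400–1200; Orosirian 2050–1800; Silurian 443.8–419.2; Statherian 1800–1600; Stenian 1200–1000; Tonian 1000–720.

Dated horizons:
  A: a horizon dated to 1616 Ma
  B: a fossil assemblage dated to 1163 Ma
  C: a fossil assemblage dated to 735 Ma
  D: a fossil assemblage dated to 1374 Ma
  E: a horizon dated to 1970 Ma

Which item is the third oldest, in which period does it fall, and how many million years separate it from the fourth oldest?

Sorted oldest-first by Ma: E (1970), A (1616), D (1374), B (1163), C (735).
The third oldest is D at 1374 Ma, which lies in 1400–1200 Ma: the Ectasian.
The fourth oldest is B at 1163 Ma; separation = |1374 − 1163| = 211 Myr.

D, in the Ectasian; 211 million years to B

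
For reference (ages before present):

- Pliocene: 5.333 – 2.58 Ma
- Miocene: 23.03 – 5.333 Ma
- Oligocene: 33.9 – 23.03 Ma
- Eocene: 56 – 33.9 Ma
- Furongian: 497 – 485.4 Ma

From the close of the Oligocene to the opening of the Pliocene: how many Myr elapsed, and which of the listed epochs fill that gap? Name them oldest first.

End of Oligocene = 23.03 Ma; start of Pliocene = 5.333 Ma.
Gap = 23.03 − 5.333 = 17.697 Myr.
Epochs wholly inside 23.03–5.333 Ma: Miocene (23.03–5.333).

17.697 million years; Miocene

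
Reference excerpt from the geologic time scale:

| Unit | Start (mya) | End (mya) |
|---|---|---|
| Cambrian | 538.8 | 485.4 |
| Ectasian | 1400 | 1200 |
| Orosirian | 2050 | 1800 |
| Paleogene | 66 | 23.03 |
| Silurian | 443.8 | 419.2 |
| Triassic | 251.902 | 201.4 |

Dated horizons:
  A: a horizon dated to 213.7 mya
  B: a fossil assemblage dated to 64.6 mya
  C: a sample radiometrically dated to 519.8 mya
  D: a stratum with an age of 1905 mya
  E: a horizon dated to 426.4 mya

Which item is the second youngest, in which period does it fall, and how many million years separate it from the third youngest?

Smaller Ma means younger, so youngest first: B 64.6 < A 213.7 < E 426.4 < C 519.8 < D 1905.
Counting 2 along gives A (213.7 Ma); the excerpt puts that inside the Triassic, 251.902–201.4 Ma.
Next in line is E (426.4 Ma), and 426.4 − 213.7 = 212.7 Myr.

A, in the Triassic; 212.7 million years to E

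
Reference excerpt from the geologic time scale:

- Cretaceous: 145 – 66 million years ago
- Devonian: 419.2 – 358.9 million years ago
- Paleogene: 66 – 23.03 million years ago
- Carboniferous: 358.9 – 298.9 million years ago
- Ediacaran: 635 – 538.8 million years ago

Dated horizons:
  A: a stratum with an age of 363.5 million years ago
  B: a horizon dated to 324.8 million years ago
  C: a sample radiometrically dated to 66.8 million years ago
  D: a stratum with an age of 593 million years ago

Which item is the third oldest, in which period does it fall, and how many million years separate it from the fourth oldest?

B, in the Carboniferous; 258 million years to C

Larger Ma means older, so oldest first: D 593 > A 363.5 > B 324.8 > C 66.8.
Counting 3 along gives B (324.8 Ma); the excerpt puts that inside the Carboniferous, 358.9–298.9 Ma.
Next in line is C (66.8 Ma), and 324.8 − 66.8 = 258 Myr.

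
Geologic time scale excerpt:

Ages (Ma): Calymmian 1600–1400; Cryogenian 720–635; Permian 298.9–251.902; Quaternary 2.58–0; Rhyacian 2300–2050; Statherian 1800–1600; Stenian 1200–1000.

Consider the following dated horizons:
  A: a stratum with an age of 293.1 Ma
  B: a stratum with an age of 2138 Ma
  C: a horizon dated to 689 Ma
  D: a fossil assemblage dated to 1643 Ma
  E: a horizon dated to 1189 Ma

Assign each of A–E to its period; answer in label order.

A: 293.1 Ma lies in 298.9–251.902 Ma, so Permian.
B: 2138 Ma lies in 2300–2050 Ma, so Rhyacian.
C: 689 Ma lies in 720–635 Ma, so Cryogenian.
D: 1643 Ma lies in 1800–1600 Ma, so Statherian.
E: 1189 Ma lies in 1200–1000 Ma, so Stenian.

A — Permian; B — Rhyacian; C — Cryogenian; D — Statherian; E — Stenian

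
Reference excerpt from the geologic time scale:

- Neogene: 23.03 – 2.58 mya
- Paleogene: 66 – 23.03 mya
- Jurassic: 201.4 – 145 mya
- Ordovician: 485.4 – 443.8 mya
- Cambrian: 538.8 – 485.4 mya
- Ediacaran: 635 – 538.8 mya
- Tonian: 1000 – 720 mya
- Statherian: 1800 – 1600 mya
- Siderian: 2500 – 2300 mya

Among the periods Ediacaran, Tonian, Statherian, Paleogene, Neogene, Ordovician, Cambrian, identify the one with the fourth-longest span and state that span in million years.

Cambrian, 53.4 million years

Durations: Ediacaran 96.2; Tonian 280; Statherian 200; Paleogene 42.97; Neogene 20.45; Ordovician 41.6; Cambrian 53.4 Myr.
Sorted longest-first: Tonian (280), Statherian (200), Ediacaran (96.2), Cambrian (53.4), Paleogene (42.97), Ordovician (41.6), Neogene (20.45).
The fourth longest is Cambrian at 53.4 Myr.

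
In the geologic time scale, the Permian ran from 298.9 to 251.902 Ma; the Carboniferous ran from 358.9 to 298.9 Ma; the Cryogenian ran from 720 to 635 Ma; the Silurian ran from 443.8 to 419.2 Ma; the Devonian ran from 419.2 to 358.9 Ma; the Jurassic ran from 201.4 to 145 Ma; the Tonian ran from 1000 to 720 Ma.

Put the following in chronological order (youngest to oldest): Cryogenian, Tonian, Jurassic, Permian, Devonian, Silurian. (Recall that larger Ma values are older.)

Jurassic → Permian → Devonian → Silurian → Cryogenian → Tonian

Sorting by start age (ascending Ma, since larger Ma = older): Jurassic began 201.4, Permian began 298.9, Devonian began 419.2, Silurian began 443.8, Cryogenian began 720, Tonian began 1000.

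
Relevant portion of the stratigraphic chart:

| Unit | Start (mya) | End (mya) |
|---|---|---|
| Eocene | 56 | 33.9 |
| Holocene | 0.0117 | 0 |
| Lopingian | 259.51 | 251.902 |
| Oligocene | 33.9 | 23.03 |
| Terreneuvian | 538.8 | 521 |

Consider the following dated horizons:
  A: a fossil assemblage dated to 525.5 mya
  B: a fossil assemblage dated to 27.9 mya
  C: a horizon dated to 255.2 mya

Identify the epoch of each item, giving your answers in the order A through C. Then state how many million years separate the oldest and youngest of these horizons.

Match each age against the start–end ranges in the excerpt: A = 525.5 Ma → Terreneuvian (538.8–521); B = 27.9 Ma → Oligocene (33.9–23.03); C = 255.2 Ma → Lopingian (259.51–251.902).
The largest age is 525.5 Ma and the smallest is 27.9 Ma; their difference is 497.6 Myr.

A — Terreneuvian; B — Oligocene; C — Lopingian; span 497.6 million years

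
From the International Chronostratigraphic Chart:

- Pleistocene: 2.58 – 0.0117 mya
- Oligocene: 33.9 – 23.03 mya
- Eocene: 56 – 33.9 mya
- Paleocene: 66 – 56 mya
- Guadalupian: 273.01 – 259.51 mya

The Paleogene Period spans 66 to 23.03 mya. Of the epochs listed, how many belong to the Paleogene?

Epochs inside 66–23.03 Ma: Paleocene, Eocene, Oligocene — 3 in total.

3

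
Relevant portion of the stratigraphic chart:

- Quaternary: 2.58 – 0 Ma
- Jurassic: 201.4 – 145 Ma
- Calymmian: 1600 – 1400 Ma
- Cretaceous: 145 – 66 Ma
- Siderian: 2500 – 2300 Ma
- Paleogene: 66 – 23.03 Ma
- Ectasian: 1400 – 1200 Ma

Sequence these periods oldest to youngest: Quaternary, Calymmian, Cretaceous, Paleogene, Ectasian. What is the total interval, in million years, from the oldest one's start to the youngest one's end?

Calymmian → Ectasian → Cretaceous → Paleogene → Quaternary; total span 1600 Myr

From the excerpt: Quaternary 2.58–0; Calymmian 1600–1400; Cretaceous 145–66; Paleogene 66–23.03; Ectasian 1400–1200 (Ma).
Larger Ma is earlier, so the oldest is Calymmian and the youngest is Quaternary; oldest to youngest: Calymmian, Ectasian, Cretaceous, Paleogene, Quaternary.
Oldest start 1600 minus youngest end 0 gives 1600 Myr overall.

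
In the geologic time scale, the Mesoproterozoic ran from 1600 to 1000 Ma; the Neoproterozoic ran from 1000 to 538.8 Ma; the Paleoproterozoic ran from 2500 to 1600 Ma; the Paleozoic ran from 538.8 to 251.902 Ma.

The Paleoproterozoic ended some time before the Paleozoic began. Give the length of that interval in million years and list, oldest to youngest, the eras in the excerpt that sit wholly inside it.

The Paleoproterozoic closes at 1600 Ma and the Paleozoic opens at 538.8 Ma, so the interval is 1600 − 538.8 = 1061.2 Myr.
An era fits inside if it starts at or after 1600 Ma and ends at or before 538.8 Ma; oldest first that gives Mesoproterozoic, Neoproterozoic.

1061.2 million years; Mesoproterozoic, Neoproterozoic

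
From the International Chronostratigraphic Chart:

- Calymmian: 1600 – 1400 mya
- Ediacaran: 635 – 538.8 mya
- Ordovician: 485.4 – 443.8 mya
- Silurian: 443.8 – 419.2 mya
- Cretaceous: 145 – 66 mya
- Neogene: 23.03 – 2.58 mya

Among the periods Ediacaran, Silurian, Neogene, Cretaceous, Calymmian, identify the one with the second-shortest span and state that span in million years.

Silurian, 24.6 million years

Durations: Ediacaran 96.2; Silurian 24.6; Neogene 20.45; Cretaceous 79; Calymmian 200 Myr.
Sorted shortest-first: Neogene (20.45), Silurian (24.6), Cretaceous (79), Ediacaran (96.2), Calymmian (200).
The second shortest is Silurian at 24.6 Myr.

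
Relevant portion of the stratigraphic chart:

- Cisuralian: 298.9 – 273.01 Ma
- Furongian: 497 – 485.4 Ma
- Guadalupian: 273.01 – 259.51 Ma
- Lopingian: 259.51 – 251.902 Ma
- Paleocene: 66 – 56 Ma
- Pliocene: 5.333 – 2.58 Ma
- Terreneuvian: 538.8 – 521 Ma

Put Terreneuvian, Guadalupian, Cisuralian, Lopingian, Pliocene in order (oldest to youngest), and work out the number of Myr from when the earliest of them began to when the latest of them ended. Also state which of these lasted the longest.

Terreneuvian → Cisuralian → Guadalupian → Lopingian → Pliocene; total span 536.22 Myr; longest is Cisuralian

Start ages (Ma): Terreneuvian 538.8, Cisuralian 298.9, Guadalupian 273.01, Lopingian 259.51, Pliocene 5.333.
Ordered oldest to youngest: Terreneuvian, Cisuralian, Guadalupian, Lopingian, Pliocene.
Span = 538.8 − 2.58 = 536.22 Myr.
Durations: Terreneuvian 17.8, Guadalupian 13.5, Cisuralian 25.89, Lopingian 7.608, Pliocene 2.753 → longest is Cisuralian (25.89 Myr).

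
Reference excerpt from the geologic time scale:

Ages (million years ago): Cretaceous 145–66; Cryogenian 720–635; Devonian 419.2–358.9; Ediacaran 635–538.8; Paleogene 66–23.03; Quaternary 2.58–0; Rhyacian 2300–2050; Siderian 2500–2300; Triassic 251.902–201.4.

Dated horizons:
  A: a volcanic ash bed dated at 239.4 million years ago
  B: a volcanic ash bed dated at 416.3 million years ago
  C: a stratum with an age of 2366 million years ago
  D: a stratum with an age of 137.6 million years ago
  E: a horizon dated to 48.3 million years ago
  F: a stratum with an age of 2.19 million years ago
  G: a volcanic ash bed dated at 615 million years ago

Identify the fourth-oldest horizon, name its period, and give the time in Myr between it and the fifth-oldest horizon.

Sorted oldest-first by Ma: C (2366), G (615), B (416.3), A (239.4), D (137.6), E (48.3), F (2.19).
The fourth oldest is A at 239.4 Ma, which lies in 251.902–201.4 Ma: the Triassic.
The fifth oldest is D at 137.6 Ma; separation = |239.4 − 137.6| = 101.8 Myr.

A, in the Triassic; 101.8 million years to D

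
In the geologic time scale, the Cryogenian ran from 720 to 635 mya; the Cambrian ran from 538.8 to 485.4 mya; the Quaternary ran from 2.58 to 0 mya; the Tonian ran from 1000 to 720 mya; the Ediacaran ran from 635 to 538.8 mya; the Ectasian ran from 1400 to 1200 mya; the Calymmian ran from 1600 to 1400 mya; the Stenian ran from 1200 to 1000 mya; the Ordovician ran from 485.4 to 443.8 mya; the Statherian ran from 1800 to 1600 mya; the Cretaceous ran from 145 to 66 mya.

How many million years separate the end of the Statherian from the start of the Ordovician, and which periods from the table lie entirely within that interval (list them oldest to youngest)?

End of Statherian = 1600 Ma; start of Ordovician = 485.4 Ma.
Gap = 1600 − 485.4 = 1114.6 Myr.
Periods wholly inside 1600–485.4 Ma: Calymmian (1600–1400), Ectasian (1400–1200), Stenian (1200–1000), Tonian (1000–720), Cryogenian (720–635), Ediacaran (635–538.8), Cambrian (538.8–485.4).

1114.6 million years; Calymmian, Ectasian, Stenian, Tonian, Cryogenian, Ediacaran, Cambrian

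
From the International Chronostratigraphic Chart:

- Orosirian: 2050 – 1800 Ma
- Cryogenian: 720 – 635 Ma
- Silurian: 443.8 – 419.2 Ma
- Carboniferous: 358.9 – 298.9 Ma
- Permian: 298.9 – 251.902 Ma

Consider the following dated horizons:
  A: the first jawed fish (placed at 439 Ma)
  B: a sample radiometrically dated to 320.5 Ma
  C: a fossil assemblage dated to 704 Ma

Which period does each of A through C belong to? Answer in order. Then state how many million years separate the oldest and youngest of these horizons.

Match each age against the start–end ranges in the excerpt: A = 439 Ma → Silurian (443.8–419.2); B = 320.5 Ma → Carboniferous (358.9–298.9); C = 704 Ma → Cryogenian (720–635).
The largest age is 704 Ma and the smallest is 320.5 Ma; their difference is 383.5 Myr.

A — Silurian; B — Carboniferous; C — Cryogenian; span 383.5 million years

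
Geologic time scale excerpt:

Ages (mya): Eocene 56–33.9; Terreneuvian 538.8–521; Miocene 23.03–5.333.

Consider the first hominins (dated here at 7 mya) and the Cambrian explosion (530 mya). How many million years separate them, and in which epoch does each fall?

Elapsed time: 530 − 7 = 523 Myr.
7 Ma lies within 23.03–5.333 Ma: Miocene.
530 Ma lies within 538.8–521 Ma: Terreneuvian.

523 million years apart; the first in the Miocene, the second in the Terreneuvian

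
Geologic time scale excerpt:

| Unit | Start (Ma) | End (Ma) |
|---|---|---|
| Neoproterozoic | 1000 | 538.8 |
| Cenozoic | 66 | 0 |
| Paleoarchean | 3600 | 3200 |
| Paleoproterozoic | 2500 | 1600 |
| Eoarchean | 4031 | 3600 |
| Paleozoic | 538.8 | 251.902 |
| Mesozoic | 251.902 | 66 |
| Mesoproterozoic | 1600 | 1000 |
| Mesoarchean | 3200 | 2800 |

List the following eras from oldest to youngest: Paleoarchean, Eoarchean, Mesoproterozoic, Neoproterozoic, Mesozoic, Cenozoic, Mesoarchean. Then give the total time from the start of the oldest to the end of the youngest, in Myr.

From the excerpt: Paleoarchean 3600–3200; Eoarchean 4031–3600; Mesoproterozoic 1600–1000; Neoproterozoic 1000–538.8; Mesozoic 251.902–66; Cenozoic 66–0; Mesoarchean 3200–2800 (Ma).
Larger Ma is earlier, so the oldest is Eoarchean and the youngest is Cenozoic; oldest to youngest: Eoarchean, Paleoarchean, Mesoarchean, Mesoproterozoic, Neoproterozoic, Mesozoic, Cenozoic.
Oldest start 4031 minus youngest end 0 gives 4031 Myr overall.

Eoarchean, Paleoarchean, Mesoarchean, Mesoproterozoic, Neoproterozoic, Mesozoic, Cenozoic; total span 4031 Myr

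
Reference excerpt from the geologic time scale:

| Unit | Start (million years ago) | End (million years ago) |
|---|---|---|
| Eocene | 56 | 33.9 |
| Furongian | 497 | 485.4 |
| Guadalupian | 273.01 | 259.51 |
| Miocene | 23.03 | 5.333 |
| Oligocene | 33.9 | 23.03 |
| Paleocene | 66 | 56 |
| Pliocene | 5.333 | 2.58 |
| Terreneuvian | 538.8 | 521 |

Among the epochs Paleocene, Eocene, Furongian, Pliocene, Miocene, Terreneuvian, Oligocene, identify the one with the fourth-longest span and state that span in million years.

Furongian, 11.6 million years

Start − end for each: Paleocene 66 − 56 = 10; Eocene 56 − 33.9 = 22.1; Furongian 497 − 485.4 = 11.6; Pliocene 5.333 − 2.58 = 2.753; Miocene 23.03 − 5.333 = 17.697; Terreneuvian 538.8 − 521 = 17.8; Oligocene 33.9 − 23.03 = 10.87.
Ranking these from longest: Eocene > Terreneuvian > Miocene > Furongian > Oligocene > Paleocene > Pliocene.
Position 4 in that ranking is Furongian, which lasted 11.6 Myr.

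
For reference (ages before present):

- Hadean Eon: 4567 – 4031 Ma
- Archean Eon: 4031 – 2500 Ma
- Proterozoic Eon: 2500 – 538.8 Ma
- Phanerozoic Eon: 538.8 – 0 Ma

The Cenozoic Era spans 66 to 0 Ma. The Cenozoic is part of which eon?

Phanerozoic

The Cenozoic (66–0 Ma) lies entirely within 538.8–0 Ma, the Phanerozoic Eon.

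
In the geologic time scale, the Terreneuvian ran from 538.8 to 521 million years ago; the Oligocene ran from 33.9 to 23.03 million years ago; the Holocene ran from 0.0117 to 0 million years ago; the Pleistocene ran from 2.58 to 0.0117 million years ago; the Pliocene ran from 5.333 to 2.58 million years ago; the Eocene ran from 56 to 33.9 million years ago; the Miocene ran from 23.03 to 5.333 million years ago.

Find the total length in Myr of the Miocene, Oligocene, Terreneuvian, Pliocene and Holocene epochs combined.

49.1317 million years

Duration is start − end for each: (23.03 − 5.333) + (33.9 − 23.03) + (538.8 − 521) + (5.333 − 2.58) + (0.0117 − 0).
That is 17.697 + 10.87 + 17.8 + 2.753 + 0.0117, which totals 49.1317 million years.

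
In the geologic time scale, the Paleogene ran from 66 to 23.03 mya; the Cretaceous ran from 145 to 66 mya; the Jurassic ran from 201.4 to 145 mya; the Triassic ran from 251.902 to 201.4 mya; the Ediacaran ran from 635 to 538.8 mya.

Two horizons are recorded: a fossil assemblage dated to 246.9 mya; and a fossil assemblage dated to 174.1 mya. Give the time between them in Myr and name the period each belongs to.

72.8 million years apart; the first in the Triassic, the second in the Jurassic

Elapsed time: 246.9 − 174.1 = 72.8 Myr.
246.9 Ma lies within 251.902–201.4 Ma: Triassic.
174.1 Ma lies within 201.4–145 Ma: Jurassic.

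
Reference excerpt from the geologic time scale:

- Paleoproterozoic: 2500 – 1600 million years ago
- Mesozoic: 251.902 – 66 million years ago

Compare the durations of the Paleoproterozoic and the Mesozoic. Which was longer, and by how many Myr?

Paleoproterozoic: 2500 − 1600 = 900 Myr.
Mesozoic: 251.902 − 66 = 185.902 Myr.
Difference: 900 − 185.902 = 714.098 Myr, so the Paleoproterozoic was longer.

Paleoproterozoic, by 714.098 million years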